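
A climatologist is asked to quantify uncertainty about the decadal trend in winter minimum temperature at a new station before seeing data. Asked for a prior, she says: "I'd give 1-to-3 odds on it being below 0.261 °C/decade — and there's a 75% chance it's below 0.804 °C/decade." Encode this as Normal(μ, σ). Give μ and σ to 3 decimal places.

μ = 0.532, σ = 0.403

The p-quantile of Normal(μ,σ) is μ + z_p·σ, with z_{0.25} = -0.6745 and z_{0.75} = 0.6745.
Eliminate σ: μ = (z₂·x₁ − z₁·x₂)/(z₂ − z₁) = (0.6745·0.261 − (-0.6745)·0.804)/1.349 = 0.532.
Then σ = (x₂ − x₁)/(z₂ − z₁) = (0.804 − 0.261)/1.349 = 0.403.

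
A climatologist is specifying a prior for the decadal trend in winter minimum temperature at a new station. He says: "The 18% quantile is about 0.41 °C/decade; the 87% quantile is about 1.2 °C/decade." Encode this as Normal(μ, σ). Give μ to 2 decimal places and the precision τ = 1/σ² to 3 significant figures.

The p-quantile of Normal(μ,σ) is μ + z_p·σ, with z_{0.18} = -0.9154 and z_{0.87} = 1.126.
Eliminate σ: μ = (z₂·x₁ − z₁·x₂)/(z₂ − z₁) = (1.126·0.41 − (-0.9154)·1.2)/2.042 = 0.76.
Then σ = (x₂ − x₁)/(z₂ − z₁) = (1.2 − 0.41)/2.042 = 0.39.
Precision τ = 1/σ² = 1/0.3869² = 6.68.

μ = 0.76, τ = 6.68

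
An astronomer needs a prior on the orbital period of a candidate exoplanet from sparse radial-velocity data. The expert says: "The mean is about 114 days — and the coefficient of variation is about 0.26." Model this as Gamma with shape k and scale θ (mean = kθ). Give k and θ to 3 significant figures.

For Gamma(k, scale θ): mean = kθ, variance = kθ², so CV = 1/√k.
CV = 0.26, hence k = 1/CV² = 14.8.
Then θ = mean/k = 114/14.8 = 7.71.

k ≈ 14.8, θ ≈ 7.71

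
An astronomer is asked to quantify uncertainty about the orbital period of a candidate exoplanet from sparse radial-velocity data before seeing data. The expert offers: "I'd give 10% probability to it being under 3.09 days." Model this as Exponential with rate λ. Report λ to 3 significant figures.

P(T < 3.09) = 1 − e^(−λ·3.09) = 0.1, so λ = −ln(1−0.1)/3.09 = −ln(0.9)/3.09 = 0.0341.

λ ≈ 0.0341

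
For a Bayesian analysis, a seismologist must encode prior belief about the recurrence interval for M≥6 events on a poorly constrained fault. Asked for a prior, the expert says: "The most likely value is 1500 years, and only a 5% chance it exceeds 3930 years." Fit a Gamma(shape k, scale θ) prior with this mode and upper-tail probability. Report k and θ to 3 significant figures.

Gamma(k,θ) with k>1 has mode (k−1)θ, so θ = 1500/(k−1).
Need P(X < 3930) = 0.95 with θ tied to k this way. Start at k = 2, θ = 1500: P(X<3930) ≈ 0.736.
Too low — raise k to concentrate. Iterating converges to k ≈ 3.91.
Then θ = 1500/(3.91−1) ≈ 515.

k ≈ 3.91, θ ≈ 515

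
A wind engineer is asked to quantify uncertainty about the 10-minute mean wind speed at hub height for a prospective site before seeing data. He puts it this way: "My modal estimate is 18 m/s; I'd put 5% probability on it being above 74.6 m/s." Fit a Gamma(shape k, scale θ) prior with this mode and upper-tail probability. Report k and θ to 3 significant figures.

k ≈ 2.24, θ ≈ 14.6

Gamma(k,θ) with k>1 has mode (k−1)θ, so θ = 18/(k−1).
Need P(X < 74.6) = 0.95 with θ tied to k this way. Start at k = 2, θ = 18: P(X<74.6) ≈ 0.918.
Too low — raise k to concentrate. Iterating converges to k ≈ 2.24.
Then θ = 18/(2.24−1) ≈ 14.6.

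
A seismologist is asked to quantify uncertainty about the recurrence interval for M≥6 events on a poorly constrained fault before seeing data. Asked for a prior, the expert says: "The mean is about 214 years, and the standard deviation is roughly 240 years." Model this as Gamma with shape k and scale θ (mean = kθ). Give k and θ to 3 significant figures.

k ≈ 0.795, θ ≈ 269

For Gamma(k, scale θ): mean = kθ, variance = kθ², so CV = 1/√k.
CV = SD/mean = 240/214 = 1.121, hence k = 1/CV² = 0.795.
Then θ = mean/k = 214/0.795 = 269.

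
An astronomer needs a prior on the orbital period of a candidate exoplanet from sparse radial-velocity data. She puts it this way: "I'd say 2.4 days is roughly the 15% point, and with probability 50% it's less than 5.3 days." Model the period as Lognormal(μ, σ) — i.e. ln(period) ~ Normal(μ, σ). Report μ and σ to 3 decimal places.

μ ≈ 1.668, σ ≈ 0.764

If T ~ Lognormal(μ,σ) then ln T ~ Normal(μ,σ), so the p-quantile of ln T is μ + z_p·σ.
ln(2.4) = 0.8755 and ln(5.3) = 1.668; z_{0.15} = -1.036, z_{0.5} = 0.
σ = (1.668 − 0.8755)/(0 − (-1.036)) = 0.764.
μ = 0.8755 − (-1.036)·0.764 = 1.668.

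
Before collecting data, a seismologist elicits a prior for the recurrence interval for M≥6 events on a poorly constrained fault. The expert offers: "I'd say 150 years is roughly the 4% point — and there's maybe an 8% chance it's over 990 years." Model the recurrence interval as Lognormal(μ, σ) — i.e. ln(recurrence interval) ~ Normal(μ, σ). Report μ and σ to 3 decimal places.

μ ≈ 6.058, σ ≈ 0.598

If T ~ Lognormal(μ,σ) then ln T ~ Normal(μ,σ), so the p-quantile of ln T is μ + z_p·σ.
ln(150) = 5.011 and ln(990) = 6.898; z_{0.04} = -1.751, z_{0.92} = 1.405.
σ = (6.898 − 5.011)/(1.405 − (-1.751)) = 0.598.
μ = 5.011 − (-1.751)·0.598 = 6.058.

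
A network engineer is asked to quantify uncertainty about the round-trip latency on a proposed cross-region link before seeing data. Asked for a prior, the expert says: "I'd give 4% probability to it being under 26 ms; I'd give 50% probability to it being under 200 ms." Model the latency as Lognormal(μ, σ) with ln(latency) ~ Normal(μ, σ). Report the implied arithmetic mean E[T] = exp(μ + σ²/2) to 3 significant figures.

E[T] ≈ 394 ms

If T ~ Lognormal(μ,σ) then ln T ~ Normal(μ,σ), so the p-quantile of ln T is μ + z_p·σ.
ln(26) = 3.258 and ln(200) = 5.298; z_{0.04} = -1.751, z_{0.5} = 0.
σ = (5.298 − 3.258)/(0 − (-1.751)) = 1.165.
μ = 3.258 − (-1.751)·1.165 = 5.298.
E[T] = exp(μ + σ²/2) = exp(5.298 + 0.6791) = 394 ms.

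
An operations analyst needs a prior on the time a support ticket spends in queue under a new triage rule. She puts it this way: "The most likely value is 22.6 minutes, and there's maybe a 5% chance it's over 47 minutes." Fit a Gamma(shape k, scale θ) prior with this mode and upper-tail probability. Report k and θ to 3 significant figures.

Gamma(k,θ) with k>1 has mode (k−1)θ, so θ = 22.6/(k−1).
Need P(X < 47) = 0.95 with θ tied to k this way. Start at k = 2, θ = 22.6: P(X<47) ≈ 0.615.
Too low — raise k to concentrate. Iterating converges to k ≈ 6.16.
Then θ = 22.6/(6.16−1) ≈ 4.38.

k ≈ 6.16, θ ≈ 4.38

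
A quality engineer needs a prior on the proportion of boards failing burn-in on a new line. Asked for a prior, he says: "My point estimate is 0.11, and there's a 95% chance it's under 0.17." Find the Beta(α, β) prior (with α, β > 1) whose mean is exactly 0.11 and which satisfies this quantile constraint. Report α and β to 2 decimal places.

α ≈ 9.44, β ≈ 76.34

With mean 0.11 fixed, write α = 0.11s, β = 0.89s where s = α+β.
Need P(θ < 0.17) = 0.95 under Beta(0.11s, 0.89s). Normal approximation: (q−m)/√(m(1−m)/s) ≈ z_{0.95} = 1.64, so s ≈ 0.11·0.89·(1.64)²/(0.17−0.11)² = 73.6.
At s = 73.6: P(θ<0.17) ≈ 0.938. Adjusting to match 0.95 gives s ≈ 85.77.
So α = 0.11·85.77 ≈ 9.44, β = 0.89·85.77 ≈ 76.34.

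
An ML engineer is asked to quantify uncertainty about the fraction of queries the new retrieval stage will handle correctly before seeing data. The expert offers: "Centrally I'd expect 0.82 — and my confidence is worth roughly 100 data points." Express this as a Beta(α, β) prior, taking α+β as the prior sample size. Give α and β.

Under the effective-sample-size interpretation, Beta(α, β) has prior mean α/(α+β) and prior sample size α+β.
So α+β = 100 and α/(α+β) = 0.82, giving α = 0.82·100 = 82 and β = 100 − 82 = 18.

α = 82, β = 18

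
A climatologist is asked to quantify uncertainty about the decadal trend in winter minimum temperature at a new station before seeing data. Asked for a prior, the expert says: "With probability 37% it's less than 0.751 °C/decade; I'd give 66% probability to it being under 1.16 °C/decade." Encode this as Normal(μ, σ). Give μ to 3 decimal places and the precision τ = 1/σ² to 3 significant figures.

μ = 0.933, τ = 3.31

The p-quantile of Normal(μ,σ) is μ + z_p·σ, with z_{0.37} = -0.3319 and z_{0.66} = 0.4125.
Eliminate σ: μ = (z₂·x₁ − z₁·x₂)/(z₂ − z₁) = (0.4125·0.751 − (-0.3319)·1.16)/0.7443 = 0.933.
Then σ = (x₂ − x₁)/(z₂ − z₁) = (1.16 − 0.751)/0.7443 = 0.549.
Precision τ = 1/σ² = 1/0.5495² = 3.31.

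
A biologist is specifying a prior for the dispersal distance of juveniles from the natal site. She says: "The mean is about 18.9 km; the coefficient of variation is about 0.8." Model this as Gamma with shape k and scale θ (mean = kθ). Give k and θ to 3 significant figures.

k ≈ 1.56, θ ≈ 12.1

For Gamma(k, scale θ): mean = kθ, variance = kθ², so CV = 1/√k.
CV = 0.8, hence k = 1/CV² = 1.56.
Then θ = mean/k = 18.9/1.56 = 12.1.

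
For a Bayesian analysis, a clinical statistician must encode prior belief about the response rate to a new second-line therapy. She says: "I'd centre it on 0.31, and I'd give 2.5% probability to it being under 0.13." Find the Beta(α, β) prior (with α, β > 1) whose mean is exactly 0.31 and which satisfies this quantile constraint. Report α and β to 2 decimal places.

α ≈ 5.95, β ≈ 13.24

With mean 0.31 fixed, write α = 0.31s, β = 0.69s where s = α+β.
Need P(θ < 0.13) = 0.025 under Beta(0.31s, 0.69s). Normal approximation: (q−m)/√(m(1−m)/s) ≈ z_{0.025} = -1.96, so s ≈ 0.31·0.69·(-1.96)²/(0.13−0.31)² = 25.4.
At s = 25.4: P(θ<0.13) ≈ 0.011. Adjusting to match 0.025 gives s ≈ 19.20.
So α = 0.31·19.20 ≈ 5.95, β = 0.69·19.20 ≈ 13.24.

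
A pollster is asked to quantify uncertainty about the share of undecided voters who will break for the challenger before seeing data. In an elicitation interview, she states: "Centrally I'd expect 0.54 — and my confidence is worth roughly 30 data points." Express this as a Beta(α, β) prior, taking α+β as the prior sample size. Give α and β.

α = 16.2, β = 13.8

Under the effective-sample-size interpretation, Beta(α, β) has prior mean α/(α+β) and prior sample size α+β.
So α+β = 30 and α/(α+β) = 0.54, giving α = 0.54·30 = 16.2 and β = 30 − 16.2 = 13.8.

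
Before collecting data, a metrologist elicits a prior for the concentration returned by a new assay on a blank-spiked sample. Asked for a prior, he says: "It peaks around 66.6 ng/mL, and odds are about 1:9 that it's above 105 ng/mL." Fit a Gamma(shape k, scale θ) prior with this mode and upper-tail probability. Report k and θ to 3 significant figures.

Gamma(k,θ) with k>1 has mode (k−1)θ, so θ = 66.6/(k−1).
Need P(X < 105) = 0.9 with θ tied to k this way. Start at k = 2, θ = 66.6: P(X<105) ≈ 0.467.
Too low — raise k to concentrate. Iterating converges to k ≈ 10.
Then θ = 66.6/(10−1) ≈ 7.36.

k ≈ 10, θ ≈ 7.36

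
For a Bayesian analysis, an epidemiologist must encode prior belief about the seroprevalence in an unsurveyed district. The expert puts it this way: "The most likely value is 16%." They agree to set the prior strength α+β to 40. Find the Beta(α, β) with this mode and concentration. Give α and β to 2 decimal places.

For α,β > 1 the Beta mode is (α−1)/(α+β−2). With α+β = 40, the mode is (α−1)/38.
Set (α−1)/38 = 0.16 → α = 1 + 0.16·38 = 7.08.
β = 40 − α = 32.92.

α = 7.08, β = 32.92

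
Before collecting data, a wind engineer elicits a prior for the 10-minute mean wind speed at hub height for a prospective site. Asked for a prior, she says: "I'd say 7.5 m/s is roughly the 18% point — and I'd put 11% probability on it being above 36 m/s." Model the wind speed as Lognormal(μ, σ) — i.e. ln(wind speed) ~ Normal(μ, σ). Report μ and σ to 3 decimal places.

μ ≈ 2.685, σ ≈ 0.732

If T ~ Lognormal(μ,σ) then ln T ~ Normal(μ,σ), so the p-quantile of ln T is μ + z_p·σ.
ln(7.5) = 2.015 and ln(36) = 3.584; z_{0.18} = -0.9154, z_{0.89} = 1.227.
σ = (3.584 − 2.015)/(1.227 − (-0.9154)) = 0.732.
μ = 2.015 − (-0.9154)·0.732 = 2.685.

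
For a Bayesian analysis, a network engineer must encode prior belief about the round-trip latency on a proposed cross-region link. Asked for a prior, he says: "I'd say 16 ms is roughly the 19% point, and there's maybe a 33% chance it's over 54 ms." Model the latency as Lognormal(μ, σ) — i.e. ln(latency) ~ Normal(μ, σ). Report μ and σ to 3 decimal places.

If T ~ Lognormal(μ,σ) then ln T ~ Normal(μ,σ), so the p-quantile of ln T is μ + z_p·σ.
ln(16) = 2.773 and ln(54) = 3.989; z_{0.19} = -0.8779, z_{0.67} = 0.4399.
σ = (3.989 − 2.773)/(0.4399 − (-0.8779)) = 0.923.
μ = 2.773 − (-0.8779)·0.923 = 3.583.

μ ≈ 3.583, σ ≈ 0.923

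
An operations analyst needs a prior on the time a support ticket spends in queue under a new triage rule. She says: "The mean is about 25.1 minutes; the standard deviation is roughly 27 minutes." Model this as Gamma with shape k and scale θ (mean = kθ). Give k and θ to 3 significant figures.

k ≈ 0.864, θ ≈ 29

For Gamma(k, scale θ): mean = kθ, variance = kθ², so CV = 1/√k.
CV = SD/mean = 27/25.1 = 1.076, hence k = 1/CV² = 0.864.
Then θ = mean/k = 25.1/0.864 = 29.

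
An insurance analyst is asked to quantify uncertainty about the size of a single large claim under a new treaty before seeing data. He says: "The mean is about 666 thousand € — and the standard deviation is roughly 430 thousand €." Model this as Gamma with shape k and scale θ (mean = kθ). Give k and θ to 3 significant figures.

k ≈ 2.4, θ ≈ 278

For Gamma(k, scale θ): mean = kθ, variance = kθ², so CV = 1/√k.
CV = SD/mean = 430/666 = 0.6456, hence k = 1/CV² = 2.4.
Then θ = mean/k = 666/2.4 = 278.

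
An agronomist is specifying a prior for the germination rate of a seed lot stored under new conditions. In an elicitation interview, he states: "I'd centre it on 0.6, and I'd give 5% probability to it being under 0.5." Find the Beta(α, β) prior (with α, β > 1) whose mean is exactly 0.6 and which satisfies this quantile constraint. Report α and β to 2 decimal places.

α ≈ 39.80, β ≈ 26.53

With mean 0.6 fixed, write α = 0.6s, β = 0.4s where s = α+β.
Need P(θ < 0.5) = 0.05 under Beta(0.6s, 0.4s). Normal approximation: (q−m)/√(m(1−m)/s) ≈ z_{0.05} = -1.64, so s ≈ 0.6·0.4·(-1.64)²/(0.5−0.6)² = 64.9.
At s = 64.9: P(θ<0.5) ≈ 0.052. Adjusting to match 0.05 gives s ≈ 66.33.
So α = 0.6·66.33 ≈ 39.80, β = 0.4·66.33 ≈ 26.53.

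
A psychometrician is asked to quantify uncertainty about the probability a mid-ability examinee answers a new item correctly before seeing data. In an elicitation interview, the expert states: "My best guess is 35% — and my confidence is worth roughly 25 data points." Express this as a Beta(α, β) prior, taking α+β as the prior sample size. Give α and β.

Under the effective-sample-size interpretation, Beta(α, β) has prior mean α/(α+β) and prior sample size α+β.
So α+β = 25 and α/(α+β) = 0.35, giving α = 0.35·25 = 8.75 and β = 25 − 8.75 = 16.25.

α = 8.75, β = 16.25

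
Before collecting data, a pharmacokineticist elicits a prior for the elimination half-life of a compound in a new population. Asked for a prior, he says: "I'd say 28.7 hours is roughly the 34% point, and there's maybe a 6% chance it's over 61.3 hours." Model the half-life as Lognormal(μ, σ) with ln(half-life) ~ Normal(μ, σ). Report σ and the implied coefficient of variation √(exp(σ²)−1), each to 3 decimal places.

σ ≈ 0.386, CV ≈ 0.401

If T ~ Lognormal(μ,σ) then ln T ~ Normal(μ,σ), so the p-quantile of ln T is μ + z_p·σ.
ln(28.7) = 3.357 and ln(61.3) = 4.116; z_{0.34} = -0.4125, z_{0.94} = 1.555.
σ = (4.116 − 3.357)/(1.555 − (-0.4125)) = 0.386.
μ = 3.357 − (-0.4125)·0.386 = 3.516.
CV = √(exp(σ²)−1) = √(exp(0.1488)−1) = 0.401.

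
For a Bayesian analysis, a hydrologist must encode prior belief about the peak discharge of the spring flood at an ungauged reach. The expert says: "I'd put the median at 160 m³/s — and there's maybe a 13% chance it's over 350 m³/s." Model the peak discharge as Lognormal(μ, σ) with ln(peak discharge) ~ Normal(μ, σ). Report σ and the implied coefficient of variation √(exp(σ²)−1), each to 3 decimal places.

σ ≈ 0.695, CV ≈ 0.788

If T ~ Lognormal(μ,σ) then ln T ~ Normal(μ,σ), so the p-quantile of ln T is μ + z_p·σ.
ln(160) = 5.075 and ln(350) = 5.858; z_{0.5} = 0, z_{0.87} = 1.126.
σ = (5.858 − 5.075)/(1.126 − (0)) = 0.695.
μ = 5.075 − (0)·0.695 = 5.075.
CV = √(exp(σ²)−1) = √(exp(0.4829)−1) = 0.788.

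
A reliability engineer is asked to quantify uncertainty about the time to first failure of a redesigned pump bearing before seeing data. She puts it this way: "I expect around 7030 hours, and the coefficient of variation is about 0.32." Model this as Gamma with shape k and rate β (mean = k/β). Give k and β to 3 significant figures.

For Gamma(k, rate β): mean = k/β, variance = k/β², so CV = 1/√k.
CV = 0.32, hence k = 1/CV² = 9.77.
Then β = k/mean = 9.77/7030 = 0.00139.

k ≈ 9.77, β ≈ 0.00139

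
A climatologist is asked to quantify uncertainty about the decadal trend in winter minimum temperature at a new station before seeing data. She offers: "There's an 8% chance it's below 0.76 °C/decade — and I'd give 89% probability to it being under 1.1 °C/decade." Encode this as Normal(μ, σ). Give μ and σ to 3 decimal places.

For Normal(μ,σ), the p-quantile is μ + z_p·σ. Here z_{0.08} = -1.405, z_{0.89} = 1.227.
So 0.76 = μ − 1.405σ and 1.1 = μ + 1.227σ.
Subtracting: σ = (1.1 − 0.76)/(1.227 − (-1.405)) = 0.129.
Then μ = 0.76 − (-1.405)·0.129 = 0.942.

μ = 0.942, σ = 0.129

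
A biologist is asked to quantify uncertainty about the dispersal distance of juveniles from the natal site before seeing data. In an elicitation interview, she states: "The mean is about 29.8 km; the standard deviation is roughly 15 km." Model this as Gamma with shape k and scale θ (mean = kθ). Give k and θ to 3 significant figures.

For Gamma(k, scale θ): mean = kθ, variance = kθ², so CV = 1/√k.
CV = SD/mean = 15/29.8 = 0.5034, hence k = 1/CV² = 3.95.
Then θ = mean/k = 29.8/3.95 = 7.55.

k ≈ 3.95, θ ≈ 7.55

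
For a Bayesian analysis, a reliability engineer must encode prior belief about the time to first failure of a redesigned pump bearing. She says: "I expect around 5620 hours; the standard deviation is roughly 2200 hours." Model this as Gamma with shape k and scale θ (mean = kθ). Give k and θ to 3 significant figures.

For Gamma(k, scale θ): mean = kθ, variance = kθ², so CV = 1/√k.
CV = SD/mean = 2200/5620 = 0.3915, hence k = 1/CV² = 6.53.
Then θ = mean/k = 5620/6.53 = 861.

k ≈ 6.53, θ ≈ 861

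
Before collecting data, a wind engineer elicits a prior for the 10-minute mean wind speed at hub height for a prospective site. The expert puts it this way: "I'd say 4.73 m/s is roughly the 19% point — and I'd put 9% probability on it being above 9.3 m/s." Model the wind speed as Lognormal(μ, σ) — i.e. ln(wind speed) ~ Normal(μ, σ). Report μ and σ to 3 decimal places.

If T ~ Lognormal(μ,σ) then ln T ~ Normal(μ,σ), so the p-quantile of ln T is μ + z_p·σ.
ln(4.73) = 1.554 and ln(9.3) = 2.23; z_{0.19} = -0.8779, z_{0.91} = 1.341.
σ = (2.23 − 1.554)/(1.341 − (-0.8779)) = 0.305.
μ = 1.554 − (-0.8779)·0.305 = 1.821.

μ ≈ 1.821, σ ≈ 0.305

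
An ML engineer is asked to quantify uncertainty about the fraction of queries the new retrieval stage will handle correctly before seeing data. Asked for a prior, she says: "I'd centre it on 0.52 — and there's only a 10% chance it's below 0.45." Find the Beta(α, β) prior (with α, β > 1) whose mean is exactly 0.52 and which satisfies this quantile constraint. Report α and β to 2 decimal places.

With mean 0.52 fixed, write α = 0.52s, β = 0.48s where s = α+β.
Need P(θ < 0.45) = 0.1 under Beta(0.52s, 0.48s). Normal approximation: (q−m)/√(m(1−m)/s) ≈ z_{0.1} = -1.28, so s ≈ 0.52·0.48·(-1.28)²/(0.45−0.52)² = 83.7.
At s = 83.7: P(θ<0.45) ≈ 0.100. Adjusting to match 0.1 gives s ≈ 83.58.
So α = 0.52·83.58 ≈ 43.46, β = 0.48·83.58 ≈ 40.12.

α ≈ 43.46, β ≈ 40.12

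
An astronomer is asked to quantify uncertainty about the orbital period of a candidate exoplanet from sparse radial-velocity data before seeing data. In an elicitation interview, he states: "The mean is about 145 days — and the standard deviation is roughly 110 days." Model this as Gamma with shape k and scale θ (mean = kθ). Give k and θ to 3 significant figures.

For Gamma(k, scale θ): mean = kθ, variance = kθ², so CV = 1/√k.
CV = SD/mean = 110/145 = 0.7586, hence k = 1/CV² = 1.74.
Then θ = mean/k = 145/1.74 = 83.4.

k ≈ 1.74, θ ≈ 83.4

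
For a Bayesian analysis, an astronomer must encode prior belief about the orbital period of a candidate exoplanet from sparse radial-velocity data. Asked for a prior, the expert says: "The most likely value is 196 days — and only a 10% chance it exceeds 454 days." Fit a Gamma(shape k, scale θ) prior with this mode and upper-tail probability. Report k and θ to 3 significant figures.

k ≈ 3.73, θ ≈ 71.9

Gamma(k,θ) with k>1 has mode (k−1)θ, so θ = 196/(k−1).
Need P(X < 454) = 0.9 with θ tied to k this way. Start at k = 2, θ = 196: P(X<454) ≈ 0.673.
Too low — raise k to concentrate. Iterating converges to k ≈ 3.73.
Then θ = 196/(3.73−1) ≈ 71.9.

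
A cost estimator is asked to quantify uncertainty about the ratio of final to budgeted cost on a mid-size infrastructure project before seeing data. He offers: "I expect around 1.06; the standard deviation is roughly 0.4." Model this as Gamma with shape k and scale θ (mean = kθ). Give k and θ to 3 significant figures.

For Gamma(k, scale θ): mean = kθ, variance = kθ², so CV = 1/√k.
CV = SD/mean = 0.4/1.06 = 0.3774, hence k = 1/CV² = 7.02.
Then θ = mean/k = 1.06/7.02 = 0.151.

k ≈ 7.02, θ ≈ 0.151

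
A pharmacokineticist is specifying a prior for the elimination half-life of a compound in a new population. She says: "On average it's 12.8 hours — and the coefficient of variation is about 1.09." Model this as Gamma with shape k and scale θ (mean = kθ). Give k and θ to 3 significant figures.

For Gamma(k, scale θ): mean = kθ, variance = kθ², so CV = 1/√k.
CV = 1.09, hence k = 1/CV² = 0.842.
Then θ = mean/k = 12.8/0.842 = 15.2.

k ≈ 0.842, θ ≈ 15.2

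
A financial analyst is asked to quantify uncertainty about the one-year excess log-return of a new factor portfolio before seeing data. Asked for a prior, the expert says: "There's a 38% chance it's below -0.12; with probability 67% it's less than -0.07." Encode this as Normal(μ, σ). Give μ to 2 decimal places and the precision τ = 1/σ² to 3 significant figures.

μ = -0.10, τ = 222

The p-quantile of Normal(μ,σ) is μ + z_p·σ, with z_{0.38} = -0.3055 and z_{0.67} = 0.4399.
Eliminate σ: μ = (z₂·x₁ − z₁·x₂)/(z₂ − z₁) = (0.4399·-0.12 − (-0.3055)·-0.07)/0.7454 = -0.10.
Then σ = (x₂ − x₁)/(z₂ − z₁) = (-0.07 − -0.12)/0.7454 = 0.07.
Precision τ = 1/σ² = 1/0.06708² = 222.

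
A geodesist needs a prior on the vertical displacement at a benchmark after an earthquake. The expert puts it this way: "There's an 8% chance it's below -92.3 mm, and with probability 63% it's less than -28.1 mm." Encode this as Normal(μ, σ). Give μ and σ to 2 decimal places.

For Normal(μ,σ), the p-quantile is μ + z_p·σ. Here z_{0.08} = -1.405, z_{0.63} = 0.3319.
So -92.3 = μ − 1.405σ and -28.1 = μ + 0.3319σ.
Subtracting: σ = (-28.1 − -92.3)/(0.3319 − (-1.405)) = 36.96.
Then μ = -92.3 − (-1.405)·36.96 = -40.37.

μ = -40.37, σ = 36.96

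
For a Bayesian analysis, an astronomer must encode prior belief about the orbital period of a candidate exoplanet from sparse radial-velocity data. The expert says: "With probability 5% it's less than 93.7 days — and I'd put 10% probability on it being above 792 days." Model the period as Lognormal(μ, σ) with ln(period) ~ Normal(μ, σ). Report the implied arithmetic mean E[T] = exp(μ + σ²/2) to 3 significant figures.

If T ~ Lognormal(μ,σ) then ln T ~ Normal(μ,σ), so the p-quantile of ln T is μ + z_p·σ.
ln(93.7) = 4.54 and ln(792) = 6.675; z_{0.05} = -1.645, z_{0.9} = 1.282.
σ = (6.675 − 4.54)/(1.282 − (-1.645)) = 0.729.
μ = 4.54 − (-1.645)·0.729 = 5.740.
E[T] = exp(μ + σ²/2) = exp(5.740 + 0.2660) = 406 days.

E[T] ≈ 406 days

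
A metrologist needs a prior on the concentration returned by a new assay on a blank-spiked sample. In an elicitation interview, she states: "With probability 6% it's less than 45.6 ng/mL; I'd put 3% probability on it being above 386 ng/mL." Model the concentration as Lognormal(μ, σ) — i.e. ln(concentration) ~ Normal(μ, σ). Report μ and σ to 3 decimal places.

μ ≈ 4.787, σ ≈ 0.622

If T ~ Lognormal(μ,σ) then ln T ~ Normal(μ,σ), so the p-quantile of ln T is μ + z_p·σ.
ln(45.6) = 3.82 and ln(386) = 5.956; z_{0.06} = -1.555, z_{0.97} = 1.881.
σ = (5.956 − 3.82)/(1.881 − (-1.555)) = 0.622.
μ = 3.82 − (-1.555)·0.622 = 4.787.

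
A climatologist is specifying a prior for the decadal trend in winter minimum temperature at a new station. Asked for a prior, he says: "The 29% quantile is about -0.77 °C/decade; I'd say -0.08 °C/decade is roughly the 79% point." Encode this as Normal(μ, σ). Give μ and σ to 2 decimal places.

μ = -0.49, σ = 0.51

The p-quantile of Normal(μ,σ) is μ + z_p·σ, with z_{0.29} = -0.5534 and z_{0.79} = 0.8064.
Eliminate σ: μ = (z₂·x₁ − z₁·x₂)/(z₂ − z₁) = (0.8064·-0.77 − (-0.5534)·-0.08)/1.36 = -0.49.
Then σ = (x₂ − x₁)/(z₂ − z₁) = (-0.08 − -0.77)/1.36 = 0.51.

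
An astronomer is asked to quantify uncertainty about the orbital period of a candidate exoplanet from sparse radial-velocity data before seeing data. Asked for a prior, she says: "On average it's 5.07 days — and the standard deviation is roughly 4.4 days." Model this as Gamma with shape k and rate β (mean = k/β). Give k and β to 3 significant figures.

k ≈ 1.33, β ≈ 0.262

For Gamma(k, rate β): mean = k/β, variance = k/β², so CV = 1/√k.
CV = SD/mean = 4.4/5.07 = 0.8679, hence k = 1/CV² = 1.33.
Then β = k/mean = 1.33/5.07 = 0.262.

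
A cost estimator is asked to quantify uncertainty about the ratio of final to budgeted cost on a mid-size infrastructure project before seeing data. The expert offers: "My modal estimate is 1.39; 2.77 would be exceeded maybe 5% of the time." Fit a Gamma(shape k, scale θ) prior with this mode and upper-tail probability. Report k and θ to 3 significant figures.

k ≈ 6.83, θ ≈ 0.238

Gamma(k,θ) with k>1 has mode (k−1)θ, so θ = 1.39/(k−1).
Need P(X < 2.77) = 0.95 with θ tied to k this way. Start at k = 2, θ = 1.39: P(X<2.77) ≈ 0.592.
Too low — raise k to concentrate. Iterating converges to k ≈ 6.83.
Then θ = 1.39/(6.83−1) ≈ 0.238.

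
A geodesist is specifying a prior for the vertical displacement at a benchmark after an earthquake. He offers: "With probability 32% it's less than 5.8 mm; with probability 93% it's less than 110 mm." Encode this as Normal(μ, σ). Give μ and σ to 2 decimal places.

μ = 30.88, σ = 53.61

For Normal(μ,σ), the p-quantile is μ + z_p·σ. Here z_{0.32} = -0.4677, z_{0.93} = 1.476.
So 5.8 = μ − 0.4677σ and 110 = μ + 1.476σ.
Subtracting: σ = (110 − 5.8)/(1.476 − (-0.4677)) = 53.61.
Then μ = 5.8 − (-0.4677)·53.61 = 30.88.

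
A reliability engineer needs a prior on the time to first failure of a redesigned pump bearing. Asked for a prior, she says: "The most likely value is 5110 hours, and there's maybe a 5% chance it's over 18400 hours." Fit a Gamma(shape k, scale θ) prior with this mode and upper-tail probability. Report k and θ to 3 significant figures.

Gamma(k,θ) with k>1 has mode (k−1)θ, so θ = 5110/(k−1).
Need P(X < 18400) = 0.95 with θ tied to k this way. Start at k = 2, θ = 5110: P(X<18400) ≈ 0.874.
Too low — raise k to concentrate. Iterating converges to k ≈ 2.57.
Then θ = 5110/(2.57−1) ≈ 3260.

k ≈ 2.57, θ ≈ 3260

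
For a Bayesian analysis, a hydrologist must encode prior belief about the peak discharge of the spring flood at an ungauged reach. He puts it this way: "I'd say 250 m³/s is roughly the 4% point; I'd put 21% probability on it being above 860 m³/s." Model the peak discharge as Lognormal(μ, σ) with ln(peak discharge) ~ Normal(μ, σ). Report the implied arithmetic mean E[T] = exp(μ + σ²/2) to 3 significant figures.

If T ~ Lognormal(μ,σ) then ln T ~ Normal(μ,σ), so the p-quantile of ln T is μ + z_p·σ.
ln(250) = 5.521 and ln(860) = 6.757; z_{0.04} = -1.751, z_{0.79} = 0.8064.
σ = (6.757 − 5.521)/(0.8064 − (-1.751)) = 0.483.
μ = 5.521 − (-1.751)·0.483 = 6.367.
E[T] = exp(μ + σ²/2) = exp(6.367 + 0.1167) = 655 m³/s.

E[T] ≈ 655 m³/s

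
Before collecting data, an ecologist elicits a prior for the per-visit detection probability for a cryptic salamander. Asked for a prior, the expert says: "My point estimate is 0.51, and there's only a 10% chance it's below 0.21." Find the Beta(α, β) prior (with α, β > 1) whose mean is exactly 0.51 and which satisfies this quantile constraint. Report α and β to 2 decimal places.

With mean 0.51 fixed, write α = 0.51s, β = 0.49s where s = α+β.
Need P(θ < 0.21) = 0.1 under Beta(0.51s, 0.49s). Normal approximation: (q−m)/√(m(1−m)/s) ≈ z_{0.1} = -1.28, so s ≈ 0.51·0.49·(-1.28)²/(0.21−0.51)² = 4.6.
At s = 4.6: P(θ<0.21) ≈ 0.089. Adjusting to match 0.1 gives s ≈ 4.17.
So α = 0.51·4.17 ≈ 2.13, β = 0.49·4.17 ≈ 2.04.

α ≈ 2.13, β ≈ 2.04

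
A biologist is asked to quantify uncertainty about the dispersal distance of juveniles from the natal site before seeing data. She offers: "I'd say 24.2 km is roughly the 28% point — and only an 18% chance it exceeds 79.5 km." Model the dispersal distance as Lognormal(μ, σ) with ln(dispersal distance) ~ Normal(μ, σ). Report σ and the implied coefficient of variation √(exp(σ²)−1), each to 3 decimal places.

σ ≈ 0.794, CV ≈ 0.937

If T ~ Lognormal(μ,σ) then ln T ~ Normal(μ,σ), so the p-quantile of ln T is μ + z_p·σ.
ln(24.2) = 3.186 and ln(79.5) = 4.376; z_{0.28} = -0.5828, z_{0.82} = 0.9154.
σ = (4.376 − 3.186)/(0.9154 − (-0.5828)) = 0.794.
μ = 3.186 − (-0.5828)·0.794 = 3.649.
CV = √(exp(σ²)−1) = √(exp(0.6303)−1) = 0.937.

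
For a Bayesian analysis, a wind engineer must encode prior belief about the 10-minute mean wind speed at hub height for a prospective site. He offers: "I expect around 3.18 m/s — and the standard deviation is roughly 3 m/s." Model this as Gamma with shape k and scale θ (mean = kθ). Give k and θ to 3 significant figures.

For Gamma(k, scale θ): mean = kθ, variance = kθ², so CV = 1/√k.
CV = SD/mean = 3/3.18 = 0.9434, hence k = 1/CV² = 1.12.
Then θ = mean/k = 3.18/1.12 = 2.83.

k ≈ 1.12, θ ≈ 2.83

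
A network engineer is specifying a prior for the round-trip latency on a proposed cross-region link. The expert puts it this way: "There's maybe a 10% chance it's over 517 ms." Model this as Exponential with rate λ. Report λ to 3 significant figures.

λ ≈ 0.00445

P(T > 517.0) = e^(−λ·517.0) = 0.1, so λ = −ln(0.1)/517.0 = 0.00445.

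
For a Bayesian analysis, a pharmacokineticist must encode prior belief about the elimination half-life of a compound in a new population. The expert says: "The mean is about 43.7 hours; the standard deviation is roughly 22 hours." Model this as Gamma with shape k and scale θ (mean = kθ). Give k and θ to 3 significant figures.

k ≈ 3.95, θ ≈ 11.1

For Gamma(k, scale θ): mean = kθ, variance = kθ², so CV = 1/√k.
CV = SD/mean = 22/43.7 = 0.5034, hence k = 1/CV² = 3.95.
Then θ = mean/k = 43.7/3.95 = 11.1.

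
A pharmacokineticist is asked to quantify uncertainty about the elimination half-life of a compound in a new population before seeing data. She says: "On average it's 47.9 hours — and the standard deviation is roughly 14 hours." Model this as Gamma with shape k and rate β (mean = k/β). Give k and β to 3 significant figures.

For Gamma(k, rate β): mean = k/β, variance = k/β², so CV = 1/√k.
CV = SD/mean = 14/47.9 = 0.2923, hence k = 1/CV² = 11.7.
Then β = k/mean = 11.7/47.9 = 0.244.

k ≈ 11.7, β ≈ 0.244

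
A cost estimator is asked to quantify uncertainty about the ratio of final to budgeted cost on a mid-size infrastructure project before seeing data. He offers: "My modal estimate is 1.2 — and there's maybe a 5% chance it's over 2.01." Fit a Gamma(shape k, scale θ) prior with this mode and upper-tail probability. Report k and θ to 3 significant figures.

k ≈ 11.5, θ ≈ 0.114

Gamma(k,θ) with k>1 has mode (k−1)θ, so θ = 1.2/(k−1).
Need P(X < 2.01) = 0.95 with θ tied to k this way. Start at k = 2, θ = 1.2: P(X<2.01) ≈ 0.499.
Too low — raise k to concentrate. Iterating converges to k ≈ 11.5.
Then θ = 1.2/(11.5−1) ≈ 0.114.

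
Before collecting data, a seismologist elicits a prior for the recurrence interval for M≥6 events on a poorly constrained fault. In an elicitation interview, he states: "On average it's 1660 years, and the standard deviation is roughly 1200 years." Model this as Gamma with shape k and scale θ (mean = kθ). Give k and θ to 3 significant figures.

For Gamma(k, scale θ): mean = kθ, variance = kθ², so CV = 1/√k.
CV = SD/mean = 1200/1660 = 0.7229, hence k = 1/CV² = 1.91.
Then θ = mean/k = 1660/1.91 = 867.

k ≈ 1.91, θ ≈ 867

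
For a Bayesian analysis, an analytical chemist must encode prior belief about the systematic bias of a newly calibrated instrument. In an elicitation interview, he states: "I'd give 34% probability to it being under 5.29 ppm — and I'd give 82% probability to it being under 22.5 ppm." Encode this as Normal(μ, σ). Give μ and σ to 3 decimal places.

μ = 10.636, σ = 12.961

For Normal(μ,σ), the p-quantile is μ + z_p·σ. Here z_{0.34} = -0.4125, z_{0.82} = 0.9154.
So 5.29 = μ − 0.4125σ and 22.5 = μ + 0.9154σ.
Subtracting: σ = (22.5 − 5.29)/(0.9154 − (-0.4125)) = 12.961.
Then μ = 5.29 − (-0.4125)·12.961 = 10.636.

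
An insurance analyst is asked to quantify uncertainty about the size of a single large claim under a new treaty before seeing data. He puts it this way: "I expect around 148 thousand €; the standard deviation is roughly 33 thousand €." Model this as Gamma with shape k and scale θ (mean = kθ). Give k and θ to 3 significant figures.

k ≈ 20.1, θ ≈ 7.36

For Gamma(k, scale θ): mean = kθ, variance = kθ², so CV = 1/√k.
CV = SD/mean = 33/148 = 0.223, hence k = 1/CV² = 20.1.
Then θ = mean/k = 148/20.1 = 7.36.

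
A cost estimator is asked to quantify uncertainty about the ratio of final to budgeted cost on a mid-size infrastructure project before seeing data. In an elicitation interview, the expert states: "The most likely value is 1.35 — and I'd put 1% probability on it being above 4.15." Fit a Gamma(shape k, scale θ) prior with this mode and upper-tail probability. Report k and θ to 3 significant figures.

Gamma(k,θ) with k>1 has mode (k−1)θ, so θ = 1.35/(k−1).
Need P(X < 4.15) = 0.99 with θ tied to k this way. Start at k = 2, θ = 1.35: P(X<4.15) ≈ 0.812.
Too low — raise k to concentrate. Iterating converges to k ≈ 4.55.
Then θ = 1.35/(4.55−1) ≈ 0.38.

k ≈ 4.55, θ ≈ 0.38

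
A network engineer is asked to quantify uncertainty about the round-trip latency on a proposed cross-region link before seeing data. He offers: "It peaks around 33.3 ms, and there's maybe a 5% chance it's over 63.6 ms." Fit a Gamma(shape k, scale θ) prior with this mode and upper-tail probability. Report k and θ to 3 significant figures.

Gamma(k,θ) with k>1 has mode (k−1)θ, so θ = 33.3/(k−1).
Need P(X < 63.6) = 0.95 with θ tied to k this way. Start at k = 2, θ = 33.3: P(X<63.6) ≈ 0.569.
Too low — raise k to concentrate. Iterating converges to k ≈ 7.64.
Then θ = 33.3/(7.64−1) ≈ 5.02.

k ≈ 7.64, θ ≈ 5.02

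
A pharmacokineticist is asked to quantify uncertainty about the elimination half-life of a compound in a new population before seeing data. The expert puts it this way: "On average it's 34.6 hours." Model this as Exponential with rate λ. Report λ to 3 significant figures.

λ ≈ 0.0289

Exponential mean = 1/λ, so λ = 1/34.6 = 0.0289.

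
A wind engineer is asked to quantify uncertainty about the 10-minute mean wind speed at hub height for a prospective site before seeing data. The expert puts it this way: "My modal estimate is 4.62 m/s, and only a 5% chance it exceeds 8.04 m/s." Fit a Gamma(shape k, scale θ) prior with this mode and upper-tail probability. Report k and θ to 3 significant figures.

k ≈ 10.1, θ ≈ 0.508

Gamma(k,θ) with k>1 has mode (k−1)θ, so θ = 4.62/(k−1).
Need P(X < 8.04) = 0.95 with θ tied to k this way. Start at k = 2, θ = 4.62: P(X<8.04) ≈ 0.519.
Too low — raise k to concentrate. Iterating converges to k ≈ 10.1.
Then θ = 4.62/(10.1−1) ≈ 0.508.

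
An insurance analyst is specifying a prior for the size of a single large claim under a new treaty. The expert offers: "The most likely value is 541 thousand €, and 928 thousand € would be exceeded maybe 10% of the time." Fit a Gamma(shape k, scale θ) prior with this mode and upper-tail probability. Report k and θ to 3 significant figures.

k ≈ 7.51, θ ≈ 83.1

Gamma(k,θ) with k>1 has mode (k−1)θ, so θ = 541/(k−1).
Need P(X < 928) = 0.9 with θ tied to k this way. Start at k = 2, θ = 541: P(X<928) ≈ 0.512.
Too low — raise k to concentrate. Iterating converges to k ≈ 7.51.
Then θ = 541/(7.51−1) ≈ 83.1.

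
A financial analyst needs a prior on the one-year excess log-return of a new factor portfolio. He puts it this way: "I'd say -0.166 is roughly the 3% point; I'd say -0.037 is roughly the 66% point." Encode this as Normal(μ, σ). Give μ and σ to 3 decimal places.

For Normal(μ,σ), the p-quantile is μ + z_p·σ. Here z_{0.03} = -1.881, z_{0.66} = 0.4125.
So -0.166 = μ − 1.881σ and -0.037 = μ + 0.4125σ.
Subtracting: σ = (-0.037 − -0.166)/(0.4125 − (-1.881)) = 0.056.
Then μ = -0.166 − (-1.881)·0.056 = -0.060.

μ = -0.060, σ = 0.056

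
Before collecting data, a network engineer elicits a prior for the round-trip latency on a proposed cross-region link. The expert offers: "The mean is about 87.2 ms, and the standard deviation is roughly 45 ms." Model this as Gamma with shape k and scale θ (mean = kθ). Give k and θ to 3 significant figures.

For Gamma(k, scale θ): mean = kθ, variance = kθ², so CV = 1/√k.
CV = SD/mean = 45/87.2 = 0.5161, hence k = 1/CV² = 3.75.
Then θ = mean/k = 87.2/3.75 = 23.2.

k ≈ 3.75, θ ≈ 23.2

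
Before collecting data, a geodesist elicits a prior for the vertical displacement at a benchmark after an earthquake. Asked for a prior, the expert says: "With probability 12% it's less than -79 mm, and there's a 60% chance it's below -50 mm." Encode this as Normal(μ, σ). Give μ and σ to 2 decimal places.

For Normal(μ,σ), the p-quantile is μ + z_p·σ. Here z_{0.12} = -1.175, z_{0.6} = 0.2533.
So -79 = μ − 1.175σ and -50 = μ + 0.2533σ.
Subtracting: σ = (-50 − -79)/(0.2533 − (-1.175)) = 20.30.
Then μ = -79 − (-1.175)·20.30 = -55.14.

μ = -55.14, σ = 20.30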